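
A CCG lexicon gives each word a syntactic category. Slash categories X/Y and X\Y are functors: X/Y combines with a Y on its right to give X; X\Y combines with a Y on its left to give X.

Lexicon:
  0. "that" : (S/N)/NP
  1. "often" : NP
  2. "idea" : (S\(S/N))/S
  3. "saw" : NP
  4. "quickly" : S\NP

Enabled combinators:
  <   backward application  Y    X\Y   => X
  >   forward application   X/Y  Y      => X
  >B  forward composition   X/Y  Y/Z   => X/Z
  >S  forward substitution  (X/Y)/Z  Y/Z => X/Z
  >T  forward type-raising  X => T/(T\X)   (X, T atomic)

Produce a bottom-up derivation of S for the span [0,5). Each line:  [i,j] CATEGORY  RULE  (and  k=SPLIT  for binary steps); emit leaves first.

[0,5] S   <
  [0,2] S/N   >
    [0,1] "that" : (S/N)/NP
    [1,2] "often" : NP
  [2,5] S\(S/N)   >
    [2,3] "idea" : (S\(S/N))/S
    [3,5] S   >
      [3,4] S/(S\NP)   >T
        [3,4] "saw" : NP
      [4,5] "quickly" : S\NP

[0,1] (S/N)/NP  lex  "that"
[1,2] NP  lex  "often"
[0,2] S/N  >  k=1
[2,3] (S\(S/N))/S  lex  "idea"
[3,4] NP  lex  "saw"
[3,4] S/(S\NP)  >T
[4,5] S\NP  lex  "quickly"
[3,5] S  >  k=4
[2,5] S\(S/N)  >  k=3
[0,5] S  <  k=2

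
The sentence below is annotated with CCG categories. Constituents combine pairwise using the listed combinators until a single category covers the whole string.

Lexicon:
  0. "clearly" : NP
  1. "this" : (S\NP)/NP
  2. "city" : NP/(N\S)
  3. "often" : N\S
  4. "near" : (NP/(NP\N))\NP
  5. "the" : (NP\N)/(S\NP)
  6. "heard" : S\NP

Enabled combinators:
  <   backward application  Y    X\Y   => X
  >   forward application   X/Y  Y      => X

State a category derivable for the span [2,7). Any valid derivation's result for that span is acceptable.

NP

[0,7] S   <
  [0,1] "clearly" : NP
  [1,7] S\NP   >
    [1,2] "this" : (S\NP)/NP
    [2,7] NP   >
      [2,5] NP/(NP\N)   <
        [2,4] NP   >
          [2,3] "city" : NP/(N\S)
          [3,4] "often" : N\S
        [4,5] "near" : (NP/(NP\N))\NP
      [5,7] NP\N   >
        [5,6] "the" : (NP\N)/(S\NP)
        [6,7] "heard" : S\NP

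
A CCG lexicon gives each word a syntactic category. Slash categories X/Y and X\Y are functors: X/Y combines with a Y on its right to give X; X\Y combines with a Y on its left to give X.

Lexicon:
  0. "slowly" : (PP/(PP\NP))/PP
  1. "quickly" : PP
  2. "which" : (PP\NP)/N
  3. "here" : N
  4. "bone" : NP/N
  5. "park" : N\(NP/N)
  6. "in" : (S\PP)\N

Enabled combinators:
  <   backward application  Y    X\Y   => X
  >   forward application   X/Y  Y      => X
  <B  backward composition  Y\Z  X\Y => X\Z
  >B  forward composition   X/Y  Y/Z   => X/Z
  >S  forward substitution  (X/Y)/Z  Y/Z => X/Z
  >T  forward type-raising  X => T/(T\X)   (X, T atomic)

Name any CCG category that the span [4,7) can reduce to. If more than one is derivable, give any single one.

[0,7] S   <
  [0,4] PP   >
    [0,2] PP/(PP\NP)   >
      [0,1] "slowly" : (PP/(PP\NP))/PP
      [1,2] "quickly" : PP
    [2,4] PP\NP   >
      [2,3] "which" : (PP\NP)/N
      [3,4] "here" : N
  [4,7] S\PP   <
    [4,6] N   <
      [4,5] "bone" : NP/N
      [5,6] "park" : N\(NP/N)
    [6,7] "in" : (S\PP)\N

S\PP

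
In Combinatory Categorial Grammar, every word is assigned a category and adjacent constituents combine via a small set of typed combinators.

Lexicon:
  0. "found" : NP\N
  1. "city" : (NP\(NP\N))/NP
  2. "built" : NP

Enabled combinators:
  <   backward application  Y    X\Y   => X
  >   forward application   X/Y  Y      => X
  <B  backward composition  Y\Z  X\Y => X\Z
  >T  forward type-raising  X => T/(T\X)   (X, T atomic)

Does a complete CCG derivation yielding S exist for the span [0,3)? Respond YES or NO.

NP\N (NP\(NP\N))/NP NP
CKY chart[0,3] = {N/(N\NP), NP, NP/(NP\NP), PP/(PP\NP), S/(S\NP)}; S ∉ chart

NO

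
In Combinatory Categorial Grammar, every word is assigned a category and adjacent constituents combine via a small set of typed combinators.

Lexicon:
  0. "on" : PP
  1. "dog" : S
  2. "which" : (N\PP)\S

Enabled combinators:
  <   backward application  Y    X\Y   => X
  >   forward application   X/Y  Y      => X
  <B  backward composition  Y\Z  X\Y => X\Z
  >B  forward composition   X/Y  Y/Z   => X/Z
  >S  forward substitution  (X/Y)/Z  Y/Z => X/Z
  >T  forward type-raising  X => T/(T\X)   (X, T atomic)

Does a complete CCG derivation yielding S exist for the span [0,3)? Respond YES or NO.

NO

PP S (N\PP)\S
CKY chart[0,3] = {N, N/(N\N), NP/(NP\N), PP/(PP\N), S/(S\N)}; S ∉ chart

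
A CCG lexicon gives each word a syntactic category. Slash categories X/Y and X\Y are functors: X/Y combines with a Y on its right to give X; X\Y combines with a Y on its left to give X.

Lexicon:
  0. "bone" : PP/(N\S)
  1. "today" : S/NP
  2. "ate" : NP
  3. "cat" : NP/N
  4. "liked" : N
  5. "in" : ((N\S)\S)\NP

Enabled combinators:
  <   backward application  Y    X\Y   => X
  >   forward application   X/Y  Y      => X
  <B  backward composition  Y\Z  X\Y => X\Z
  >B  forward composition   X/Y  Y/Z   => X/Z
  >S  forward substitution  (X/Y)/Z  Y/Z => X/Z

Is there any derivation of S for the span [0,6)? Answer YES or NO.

PP/(N\S) S/NP NP NP/N N ((N\S)\S)\NP
CKY chart[0,6] = {PP}; S ∉ chart

NO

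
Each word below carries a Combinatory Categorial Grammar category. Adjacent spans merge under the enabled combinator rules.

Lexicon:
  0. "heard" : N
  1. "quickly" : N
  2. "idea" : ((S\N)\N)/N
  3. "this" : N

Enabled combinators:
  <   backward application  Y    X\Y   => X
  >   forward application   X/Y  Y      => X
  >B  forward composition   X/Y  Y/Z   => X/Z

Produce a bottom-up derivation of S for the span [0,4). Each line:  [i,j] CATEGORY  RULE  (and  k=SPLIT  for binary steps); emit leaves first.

[0,4] S   <
  [0,1] "heard" : N
  [1,4] S\N   <
    [1,2] "quickly" : N
    [2,4] (S\N)\N   >
      [2,3] "idea" : ((S\N)\N)/N
      [3,4] "this" : N

[0,1] N  lex  "heard"
[1,2] N  lex  "quickly"
[2,3] ((S\N)\N)/N  lex  "idea"
[3,4] N  lex  "this"
[2,4] (S\N)\N  >  k=3
[1,4] S\N  <  k=2
[0,4] S  <  k=1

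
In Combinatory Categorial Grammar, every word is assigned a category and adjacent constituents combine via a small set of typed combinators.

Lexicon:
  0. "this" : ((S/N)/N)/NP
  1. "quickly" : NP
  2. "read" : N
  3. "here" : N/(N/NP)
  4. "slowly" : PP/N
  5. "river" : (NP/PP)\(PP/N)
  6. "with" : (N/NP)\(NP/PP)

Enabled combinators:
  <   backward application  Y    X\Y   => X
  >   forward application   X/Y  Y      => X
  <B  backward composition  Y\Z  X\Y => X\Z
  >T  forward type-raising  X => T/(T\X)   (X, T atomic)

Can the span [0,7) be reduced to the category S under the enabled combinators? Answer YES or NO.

[0,7] S   >
  [0,3] S/N   >
    [0,2] (S/N)/N   >
      [0,1] "this" : ((S/N)/N)/NP
      [1,2] "quickly" : NP
    [2,3] "read" : N
  [3,7] N   >
    [3,4] "here" : N/(N/NP)
    [4,7] N/NP   <
      [4,6] NP/PP   <
        [4,5] "slowly" : PP/N
        [5,6] "river" : (NP/PP)\(PP/N)
      [6,7] "with" : (N/NP)\(NP/PP)

YES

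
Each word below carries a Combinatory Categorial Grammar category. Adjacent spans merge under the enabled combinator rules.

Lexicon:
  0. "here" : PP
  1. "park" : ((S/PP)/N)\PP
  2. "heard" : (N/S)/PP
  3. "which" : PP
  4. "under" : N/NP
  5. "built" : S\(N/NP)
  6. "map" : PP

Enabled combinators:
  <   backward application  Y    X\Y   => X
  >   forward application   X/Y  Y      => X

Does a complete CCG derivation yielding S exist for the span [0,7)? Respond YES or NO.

YES

[0,7] S   >
  [0,6] S/PP   >
    [0,2] (S/PP)/N   <
      [0,1] "here" : PP
      [1,2] "park" : ((S/PP)/N)\PP
    [2,6] N   >
      [2,4] N/S   >
        [2,3] "heard" : (N/S)/PP
        [3,4] "which" : PP
      [4,6] S   <
        [4,5] "under" : N/NP
        [5,6] "built" : S\(N/NP)
  [6,7] "map" : PP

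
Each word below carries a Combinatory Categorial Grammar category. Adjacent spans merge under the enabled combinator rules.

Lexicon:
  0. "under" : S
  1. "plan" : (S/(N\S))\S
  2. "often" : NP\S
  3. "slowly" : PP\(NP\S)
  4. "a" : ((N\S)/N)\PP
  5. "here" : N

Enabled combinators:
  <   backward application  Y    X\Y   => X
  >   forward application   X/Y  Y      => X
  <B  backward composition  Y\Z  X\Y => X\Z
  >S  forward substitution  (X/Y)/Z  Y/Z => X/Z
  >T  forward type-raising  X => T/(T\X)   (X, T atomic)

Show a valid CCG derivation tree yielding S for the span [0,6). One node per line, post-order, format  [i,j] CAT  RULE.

[0,6] S   >
  [0,2] S/(N\S)   <
    [0,1] "under" : S
    [1,2] "plan" : (S/(N\S))\S
  [2,6] N\S   >
    [2,5] (N\S)/N   <
      [2,4] PP   <
        [2,3] "often" : NP\S
        [3,4] "slowly" : PP\(NP\S)
      [4,5] "a" : ((N\S)/N)\PP
    [5,6] "here" : N

[0,1] S  lex  "under"
[1,2] (S/(N\S))\S  lex  "plan"
[0,2] S/(N\S)  <  k=1
[2,3] NP\S  lex  "often"
[3,4] PP\(NP\S)  lex  "slowly"
[2,4] PP  <  k=3
[4,5] ((N\S)/N)\PP  lex  "a"
[2,5] (N\S)/N  <  k=4
[5,6] N  lex  "here"
[2,6] N\S  >  k=5
[0,6] S  >  k=2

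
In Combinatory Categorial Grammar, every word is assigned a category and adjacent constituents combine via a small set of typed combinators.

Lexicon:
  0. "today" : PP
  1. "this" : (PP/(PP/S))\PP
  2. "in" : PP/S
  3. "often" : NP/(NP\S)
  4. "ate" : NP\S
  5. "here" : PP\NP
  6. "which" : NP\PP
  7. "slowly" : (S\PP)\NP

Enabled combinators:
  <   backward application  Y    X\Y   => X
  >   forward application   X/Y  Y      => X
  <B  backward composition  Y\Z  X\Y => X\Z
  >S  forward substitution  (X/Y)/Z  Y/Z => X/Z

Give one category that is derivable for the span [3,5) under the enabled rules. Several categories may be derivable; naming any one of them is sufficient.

NP

[0,8] S   <
  [0,3] PP   >
    [0,2] PP/(PP/S)   <
      [0,1] "today" : PP
      [1,2] "this" : (PP/(PP/S))\PP
    [2,3] "in" : PP/S
  [3,8] S\PP   <
    [3,7] NP   <
      [3,6] PP   <
        [3,5] NP   >
          [3,4] "often" : NP/(NP\S)
          [4,5] "ate" : NP\S
        [5,6] "here" : PP\NP
      [6,7] "which" : NP\PP
    [7,8] "slowly" : (S\PP)\NP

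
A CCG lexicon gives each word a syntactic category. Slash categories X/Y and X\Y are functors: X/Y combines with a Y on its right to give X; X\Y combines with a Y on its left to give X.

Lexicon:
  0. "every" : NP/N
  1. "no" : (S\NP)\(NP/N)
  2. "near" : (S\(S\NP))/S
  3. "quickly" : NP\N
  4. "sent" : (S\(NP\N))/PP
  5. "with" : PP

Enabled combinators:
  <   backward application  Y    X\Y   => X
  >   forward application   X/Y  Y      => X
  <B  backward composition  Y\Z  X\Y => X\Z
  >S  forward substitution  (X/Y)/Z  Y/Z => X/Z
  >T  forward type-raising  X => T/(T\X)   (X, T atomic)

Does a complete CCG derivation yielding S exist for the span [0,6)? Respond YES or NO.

YES

[0,6] S   <
  [0,2] S\NP   <
    [0,1] "every" : NP/N
    [1,2] "no" : (S\NP)\(NP/N)
  [2,6] S\(S\NP)   >
    [2,3] "near" : (S\(S\NP))/S
    [3,6] S   <
      [3,4] "quickly" : NP\N
      [4,6] S\(NP\N)   >
        [4,5] "sent" : (S\(NP\N))/PP
        [5,6] "with" : PP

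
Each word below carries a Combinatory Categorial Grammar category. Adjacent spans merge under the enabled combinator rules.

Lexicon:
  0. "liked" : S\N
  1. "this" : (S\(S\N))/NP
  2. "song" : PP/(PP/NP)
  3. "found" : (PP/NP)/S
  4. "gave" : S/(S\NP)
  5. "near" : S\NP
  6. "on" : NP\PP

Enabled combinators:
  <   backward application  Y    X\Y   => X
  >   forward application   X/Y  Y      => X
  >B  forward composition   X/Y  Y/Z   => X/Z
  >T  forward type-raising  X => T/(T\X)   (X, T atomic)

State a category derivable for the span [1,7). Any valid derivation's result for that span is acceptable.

S\(S\N)

[0,7] S   <
  [0,1] "liked" : S\N
  [1,7] S\(S\N)   >
    [1,2] "this" : (S\(S\N))/NP
    [2,7] NP   <
      [2,6] PP   >
        [2,4] PP/S   >B
          [2,3] "song" : PP/(PP/NP)
          [3,4] "found" : (PP/NP)/S
        [4,6] S   >
          [4,5] "gave" : S/(S\NP)
          [5,6] "near" : S\NP
      [6,7] "on" : NP\PP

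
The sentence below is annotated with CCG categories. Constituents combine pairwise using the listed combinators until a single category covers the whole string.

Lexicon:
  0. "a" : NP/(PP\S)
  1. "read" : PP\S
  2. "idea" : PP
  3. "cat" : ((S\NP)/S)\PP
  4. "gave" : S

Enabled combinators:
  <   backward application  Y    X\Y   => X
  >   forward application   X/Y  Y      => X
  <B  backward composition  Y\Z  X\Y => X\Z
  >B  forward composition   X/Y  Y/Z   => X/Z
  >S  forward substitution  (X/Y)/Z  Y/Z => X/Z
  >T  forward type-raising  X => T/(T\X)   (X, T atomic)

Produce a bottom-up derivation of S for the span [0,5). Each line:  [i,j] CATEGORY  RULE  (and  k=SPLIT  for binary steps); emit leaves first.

[0,5] S   <
  [0,2] NP   >
    [0,1] "a" : NP/(PP\S)
    [1,2] "read" : PP\S
  [2,5] S\NP   >
    [2,4] (S\NP)/S   <
      [2,3] "idea" : PP
      [3,4] "cat" : ((S\NP)/S)\PP
    [4,5] "gave" : S

[0,1] NP/(PP\S)  lex  "a"
[1,2] PP\S  lex  "read"
[0,2] NP  >  k=1
[2,3] PP  lex  "idea"
[3,4] ((S\NP)/S)\PP  lex  "cat"
[2,4] (S\NP)/S  <  k=3
[4,5] S  lex  "gave"
[2,5] S\NP  >  k=4
[0,5] S  <  k=2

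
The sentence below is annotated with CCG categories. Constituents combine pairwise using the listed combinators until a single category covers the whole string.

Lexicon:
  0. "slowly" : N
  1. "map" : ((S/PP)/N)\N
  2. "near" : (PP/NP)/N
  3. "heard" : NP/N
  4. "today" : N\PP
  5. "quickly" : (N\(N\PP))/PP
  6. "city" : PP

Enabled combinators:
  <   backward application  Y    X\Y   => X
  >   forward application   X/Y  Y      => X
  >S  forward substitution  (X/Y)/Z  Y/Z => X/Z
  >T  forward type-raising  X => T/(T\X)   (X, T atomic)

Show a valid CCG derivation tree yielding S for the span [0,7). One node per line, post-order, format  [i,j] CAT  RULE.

[0,1] N  lex  "slowly"
[1,2] ((S/PP)/N)\N  lex  "map"
[0,2] (S/PP)/N  <  k=1
[2,3] (PP/NP)/N  lex  "near"
[3,4] NP/N  lex  "heard"
[2,4] PP/N  >S  k=3
[0,4] S/N  >S  k=2
[4,5] N\PP  lex  "today"
[5,6] (N\(N\PP))/PP  lex  "quickly"
[6,7] PP  lex  "city"
[5,7] N\(N\PP)  >  k=6
[4,7] N  <  k=5
[0,7] S  >  k=4

[0,7] S   >
  [0,4] S/N   >S
    [0,2] (S/PP)/N   <
      [0,1] "slowly" : N
      [1,2] "map" : ((S/PP)/N)\N
    [2,4] PP/N   >S
      [2,3] "near" : (PP/NP)/N
      [3,4] "heard" : NP/N
  [4,7] N   <
    [4,5] "today" : N\PP
    [5,7] N\(N\PP)   >
      [5,6] "quickly" : (N\(N\PP))/PP
      [6,7] "city" : PP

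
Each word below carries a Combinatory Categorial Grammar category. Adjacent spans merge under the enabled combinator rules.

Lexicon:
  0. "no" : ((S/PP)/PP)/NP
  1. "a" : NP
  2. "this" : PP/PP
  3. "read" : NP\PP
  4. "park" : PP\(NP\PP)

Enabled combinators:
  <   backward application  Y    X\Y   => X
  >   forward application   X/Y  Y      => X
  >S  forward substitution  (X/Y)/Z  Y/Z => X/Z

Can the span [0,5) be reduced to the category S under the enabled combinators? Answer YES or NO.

YES

[0,5] S   >
  [0,3] S/PP   >S
    [0,2] (S/PP)/PP   >
      [0,1] "no" : ((S/PP)/PP)/NP
      [1,2] "a" : NP
    [2,3] "this" : PP/PP
  [3,5] PP   <
    [3,4] "read" : NP\PP
    [4,5] "park" : PP\(NP\PP)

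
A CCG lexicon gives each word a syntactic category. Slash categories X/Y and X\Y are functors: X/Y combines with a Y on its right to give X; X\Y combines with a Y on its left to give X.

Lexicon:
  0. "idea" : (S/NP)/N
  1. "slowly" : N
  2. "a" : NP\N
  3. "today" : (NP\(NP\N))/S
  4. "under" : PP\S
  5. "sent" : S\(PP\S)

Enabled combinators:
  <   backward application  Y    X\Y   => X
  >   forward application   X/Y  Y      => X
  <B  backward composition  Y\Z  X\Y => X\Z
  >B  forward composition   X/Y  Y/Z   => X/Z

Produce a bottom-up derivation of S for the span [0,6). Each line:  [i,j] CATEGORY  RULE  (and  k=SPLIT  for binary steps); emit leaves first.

[0,6] S   >
  [0,2] S/NP   >
    [0,1] "idea" : (S/NP)/N
    [1,2] "slowly" : N
  [2,6] NP   <
    [2,3] "a" : NP\N
    [3,6] NP\(NP\N)   >
      [3,4] "today" : (NP\(NP\N))/S
      [4,6] S   <
        [4,5] "under" : PP\S
        [5,6] "sent" : S\(PP\S)

[0,1] (S/NP)/N  lex  "idea"
[1,2] N  lex  "slowly"
[0,2] S/NP  >  k=1
[2,3] NP\N  lex  "a"
[3,4] (NP\(NP\N))/S  lex  "today"
[4,5] PP\S  lex  "under"
[5,6] S\(PP\S)  lex  "sent"
[4,6] S  <  k=5
[3,6] NP\(NP\N)  >  k=4
[2,6] NP  <  k=3
[0,6] S  >  k=2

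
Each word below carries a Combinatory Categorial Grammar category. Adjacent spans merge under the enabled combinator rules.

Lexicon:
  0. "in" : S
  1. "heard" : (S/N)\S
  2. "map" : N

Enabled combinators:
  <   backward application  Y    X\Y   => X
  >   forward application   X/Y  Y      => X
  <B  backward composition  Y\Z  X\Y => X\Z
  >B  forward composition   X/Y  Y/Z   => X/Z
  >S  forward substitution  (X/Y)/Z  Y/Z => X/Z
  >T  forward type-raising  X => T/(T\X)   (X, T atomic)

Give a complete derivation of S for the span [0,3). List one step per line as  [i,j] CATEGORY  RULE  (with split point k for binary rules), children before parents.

[0,3] S   >
  [0,2] S/N   <
    [0,1] "in" : S
    [1,2] "heard" : (S/N)\S
  [2,3] "map" : N

[0,1] S  lex  "in"
[1,2] (S/N)\S  lex  "heard"
[0,2] S/N  <  k=1
[2,3] N  lex  "map"
[0,3] S  >  k=2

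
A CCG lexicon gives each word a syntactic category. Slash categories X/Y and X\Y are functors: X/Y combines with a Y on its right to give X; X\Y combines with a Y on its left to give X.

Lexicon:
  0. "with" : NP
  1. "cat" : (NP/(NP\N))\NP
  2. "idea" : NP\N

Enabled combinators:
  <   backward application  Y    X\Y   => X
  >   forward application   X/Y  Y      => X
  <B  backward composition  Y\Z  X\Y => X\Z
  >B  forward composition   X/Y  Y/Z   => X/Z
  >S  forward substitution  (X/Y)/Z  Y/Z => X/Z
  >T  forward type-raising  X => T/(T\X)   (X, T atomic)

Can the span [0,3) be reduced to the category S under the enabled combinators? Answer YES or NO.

NO

NP (NP/(NP\N))\NP NP\N
CKY chart[0,3] = {N/(N\NP), NP, NP/(NP\NP), PP/(PP\NP), S/(S\NP)}; S ∉ chart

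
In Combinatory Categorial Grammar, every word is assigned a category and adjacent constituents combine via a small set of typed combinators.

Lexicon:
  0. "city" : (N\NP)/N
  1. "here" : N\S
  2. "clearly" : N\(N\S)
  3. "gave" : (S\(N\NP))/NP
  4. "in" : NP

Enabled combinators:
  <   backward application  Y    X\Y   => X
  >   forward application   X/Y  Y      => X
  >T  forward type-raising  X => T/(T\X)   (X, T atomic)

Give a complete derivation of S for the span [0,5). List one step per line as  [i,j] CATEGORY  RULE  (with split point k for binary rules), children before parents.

[0,5] S   <
  [0,3] N\NP   >
    [0,1] "city" : (N\NP)/N
    [1,3] N   <
      [1,2] "here" : N\S
      [2,3] "clearly" : N\(N\S)
  [3,5] S\(N\NP)   >
    [3,4] "gave" : (S\(N\NP))/NP
    [4,5] "in" : NP

[0,1] (N\NP)/N  lex  "city"
[1,2] N\S  lex  "here"
[2,3] N\(N\S)  lex  "clearly"
[1,3] N  <  k=2
[0,3] N\NP  >  k=1
[3,4] (S\(N\NP))/NP  lex  "gave"
[4,5] NP  lex  "in"
[3,5] S\(N\NP)  >  k=4
[0,5] S  <  k=3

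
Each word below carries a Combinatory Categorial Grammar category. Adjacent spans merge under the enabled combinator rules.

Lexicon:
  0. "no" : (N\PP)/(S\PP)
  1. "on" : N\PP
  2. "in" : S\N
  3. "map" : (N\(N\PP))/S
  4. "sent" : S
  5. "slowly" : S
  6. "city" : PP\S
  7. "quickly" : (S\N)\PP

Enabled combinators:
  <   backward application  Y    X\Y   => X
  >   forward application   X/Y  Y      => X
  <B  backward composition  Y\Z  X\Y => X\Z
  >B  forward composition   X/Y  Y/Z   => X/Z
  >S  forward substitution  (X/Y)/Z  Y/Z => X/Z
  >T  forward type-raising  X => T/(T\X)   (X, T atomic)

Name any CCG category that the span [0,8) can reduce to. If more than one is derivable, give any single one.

[0,8] S   <
  [0,5] N   <
    [0,3] N\PP   >
      [0,1] "no" : (N\PP)/(S\PP)
      [1,3] S\PP   <B
        [1,2] "on" : N\PP
        [2,3] "in" : S\N
    [3,5] N\(N\PP)   >
      [3,4] "map" : (N\(N\PP))/S
      [4,5] "sent" : S
  [5,8] S\N   <
    [5,7] PP   <
      [5,6] "slowly" : S
      [6,7] "city" : PP\S
    [7,8] "quickly" : (S\N)\PP

S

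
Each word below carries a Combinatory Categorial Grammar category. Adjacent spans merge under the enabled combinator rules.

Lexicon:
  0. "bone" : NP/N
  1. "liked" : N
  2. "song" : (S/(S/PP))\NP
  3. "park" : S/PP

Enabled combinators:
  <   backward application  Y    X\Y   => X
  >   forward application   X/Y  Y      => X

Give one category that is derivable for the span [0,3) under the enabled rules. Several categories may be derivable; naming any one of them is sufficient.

[0,4] S   >
  [0,3] S/(S/PP)   <
    [0,2] NP   >
      [0,1] "bone" : NP/N
      [1,2] "liked" : N
    [2,3] "song" : (S/(S/PP))\NP
  [3,4] "park" : S/PP

S/(S/PP)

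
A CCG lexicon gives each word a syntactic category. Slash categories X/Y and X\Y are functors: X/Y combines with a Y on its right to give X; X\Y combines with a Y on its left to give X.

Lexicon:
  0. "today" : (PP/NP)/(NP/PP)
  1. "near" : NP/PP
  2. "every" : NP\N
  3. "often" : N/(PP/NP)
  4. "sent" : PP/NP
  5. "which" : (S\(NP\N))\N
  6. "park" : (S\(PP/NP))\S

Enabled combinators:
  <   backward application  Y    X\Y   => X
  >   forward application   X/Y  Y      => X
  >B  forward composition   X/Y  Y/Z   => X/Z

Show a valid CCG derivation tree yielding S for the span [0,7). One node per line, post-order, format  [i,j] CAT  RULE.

[0,1] (PP/NP)/(NP/PP)  lex  "today"
[1,2] NP/PP  lex  "near"
[0,2] PP/NP  >  k=1
[2,3] NP\N  lex  "every"
[3,4] N/(PP/NP)  lex  "often"
[4,5] PP/NP  lex  "sent"
[3,5] N  >  k=4
[5,6] (S\(NP\N))\N  lex  "which"
[3,6] S\(NP\N)  <  k=5
[2,6] S  <  k=3
[6,7] (S\(PP/NP))\S  lex  "park"
[2,7] S\(PP/NP)  <  k=6
[0,7] S  <  k=2

[0,7] S   <
  [0,2] PP/NP   >
    [0,1] "today" : (PP/NP)/(NP/PP)
    [1,2] "near" : NP/PP
  [2,7] S\(PP/NP)   <
    [2,6] S   <
      [2,3] "every" : NP\N
      [3,6] S\(NP\N)   <
        [3,5] N   >
          [3,4] "often" : N/(PP/NP)
          [4,5] "sent" : PP/NP
        [5,6] "which" : (S\(NP\N))\N
    [6,7] "park" : (S\(PP/NP))\S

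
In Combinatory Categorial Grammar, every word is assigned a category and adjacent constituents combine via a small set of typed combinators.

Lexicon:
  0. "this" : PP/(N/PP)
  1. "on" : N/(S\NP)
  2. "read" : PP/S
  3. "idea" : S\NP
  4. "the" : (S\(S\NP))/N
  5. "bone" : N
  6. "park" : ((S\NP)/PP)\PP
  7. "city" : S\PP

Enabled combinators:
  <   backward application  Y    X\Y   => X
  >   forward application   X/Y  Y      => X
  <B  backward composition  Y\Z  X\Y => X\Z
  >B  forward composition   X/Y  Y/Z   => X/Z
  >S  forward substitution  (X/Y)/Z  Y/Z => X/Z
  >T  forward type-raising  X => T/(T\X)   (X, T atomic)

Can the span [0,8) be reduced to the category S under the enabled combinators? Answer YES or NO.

[0,8] S   <
  [0,7] PP   >
    [0,1] "this" : PP/(N/PP)
    [1,7] N/PP   >B
      [1,2] "on" : N/(S\NP)
      [2,7] (S\NP)/PP   <
        [2,6] PP   >
          [2,3] "read" : PP/S
          [3,6] S   <
            [3,4] "idea" : S\NP
            [4,6] S\(S\NP)   >
              [4,5] "the" : (S\(S\NP))/N
              [5,6] "bone" : N
        [6,7] "park" : ((S\NP)/PP)\PP
  [7,8] "city" : S\PP

YES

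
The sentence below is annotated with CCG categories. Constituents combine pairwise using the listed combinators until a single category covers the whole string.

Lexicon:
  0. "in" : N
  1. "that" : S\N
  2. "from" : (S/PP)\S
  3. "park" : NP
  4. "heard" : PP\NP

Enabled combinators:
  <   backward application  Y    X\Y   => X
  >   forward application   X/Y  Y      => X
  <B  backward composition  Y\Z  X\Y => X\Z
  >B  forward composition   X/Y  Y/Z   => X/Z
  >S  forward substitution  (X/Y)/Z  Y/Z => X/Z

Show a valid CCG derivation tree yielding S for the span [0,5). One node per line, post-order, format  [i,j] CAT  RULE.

[0,5] S   >
  [0,3] S/PP   <
    [0,2] S   <
      [0,1] "in" : N
      [1,2] "that" : S\N
    [2,3] "from" : (S/PP)\S
  [3,5] PP   <
    [3,4] "park" : NP
    [4,5] "heard" : PP\NP

[0,1] N  lex  "in"
[1,2] S\N  lex  "that"
[0,2] S  <  k=1
[2,3] (S/PP)\S  lex  "from"
[0,3] S/PP  <  k=2
[3,4] NP  lex  "park"
[4,5] PP\NP  lex  "heard"
[3,5] PP  <  k=4
[0,5] S  >  k=3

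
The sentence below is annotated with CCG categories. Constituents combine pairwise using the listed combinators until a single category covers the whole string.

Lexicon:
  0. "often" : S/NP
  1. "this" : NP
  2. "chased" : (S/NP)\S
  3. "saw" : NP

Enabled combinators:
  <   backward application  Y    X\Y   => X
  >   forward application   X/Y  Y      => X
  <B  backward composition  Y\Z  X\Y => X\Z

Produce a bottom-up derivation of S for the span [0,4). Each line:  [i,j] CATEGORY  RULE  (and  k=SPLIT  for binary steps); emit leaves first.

[0,4] S   >
  [0,3] S/NP   <
    [0,2] S   >
      [0,1] "often" : S/NP
      [1,2] "this" : NP
    [2,3] "chased" : (S/NP)\S
  [3,4] "saw" : NP

[0,1] S/NP  lex  "often"
[1,2] NP  lex  "this"
[0,2] S  >  k=1
[2,3] (S/NP)\S  lex  "chased"
[0,3] S/NP  <  k=2
[3,4] NP  lex  "saw"
[0,4] S  >  k=3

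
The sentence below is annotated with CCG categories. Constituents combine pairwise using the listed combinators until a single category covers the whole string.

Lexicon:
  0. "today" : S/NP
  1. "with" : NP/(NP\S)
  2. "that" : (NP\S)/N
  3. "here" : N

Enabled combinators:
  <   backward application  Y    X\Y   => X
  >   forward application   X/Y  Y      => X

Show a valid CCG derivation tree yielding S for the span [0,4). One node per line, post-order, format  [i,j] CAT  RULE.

[0,1] S/NP  lex  "today"
[1,2] NP/(NP\S)  lex  "with"
[2,3] (NP\S)/N  lex  "that"
[3,4] N  lex  "here"
[2,4] NP\S  >  k=3
[1,4] NP  >  k=2
[0,4] S  >  k=1

[0,4] S   >
  [0,1] "today" : S/NP
  [1,4] NP   >
    [1,2] "with" : NP/(NP\S)
    [2,4] NP\S   >
      [2,3] "that" : (NP\S)/N
      [3,4] "here" : N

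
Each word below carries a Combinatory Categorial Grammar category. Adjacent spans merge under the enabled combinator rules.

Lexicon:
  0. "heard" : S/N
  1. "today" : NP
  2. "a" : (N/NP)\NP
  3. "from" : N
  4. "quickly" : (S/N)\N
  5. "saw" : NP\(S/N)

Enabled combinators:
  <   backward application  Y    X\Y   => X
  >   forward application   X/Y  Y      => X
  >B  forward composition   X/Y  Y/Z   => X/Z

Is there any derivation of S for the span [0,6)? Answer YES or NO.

[0,6] S   >
  [0,1] "heard" : S/N
  [1,6] N   >
    [1,3] N/NP   <
      [1,2] "today" : NP
      [2,3] "a" : (N/NP)\NP
    [3,6] NP   <
      [3,5] S/N   <
        [3,4] "from" : N
        [4,5] "quickly" : (S/N)\N
      [5,6] "saw" : NP\(S/N)

YES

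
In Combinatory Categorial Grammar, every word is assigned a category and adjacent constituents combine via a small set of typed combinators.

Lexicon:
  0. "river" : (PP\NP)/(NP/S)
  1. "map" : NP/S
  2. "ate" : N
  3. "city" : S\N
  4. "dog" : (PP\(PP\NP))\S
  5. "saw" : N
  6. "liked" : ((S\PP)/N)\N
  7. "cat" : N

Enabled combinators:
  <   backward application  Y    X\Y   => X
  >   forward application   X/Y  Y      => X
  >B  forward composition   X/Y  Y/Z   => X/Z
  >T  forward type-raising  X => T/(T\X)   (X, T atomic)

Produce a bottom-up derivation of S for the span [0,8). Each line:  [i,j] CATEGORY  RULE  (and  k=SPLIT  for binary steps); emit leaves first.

[0,1] (PP\NP)/(NP/S)  lex  "river"
[1,2] NP/S  lex  "map"
[0,2] PP\NP  >  k=1
[2,3] N  lex  "ate"
[3,4] S\N  lex  "city"
[2,4] S  <  k=3
[4,5] (PP\(PP\NP))\S  lex  "dog"
[2,5] PP\(PP\NP)  <  k=4
[0,5] PP  <  k=2
[5,6] N  lex  "saw"
[6,7] ((S\PP)/N)\N  lex  "liked"
[5,7] (S\PP)/N  <  k=6
[7,8] N  lex  "cat"
[5,8] S\PP  >  k=7
[0,8] S  <  k=5

[0,8] S   <
  [0,5] PP   <
    [0,2] PP\NP   >
      [0,1] "river" : (PP\NP)/(NP/S)
      [1,2] "map" : NP/S
    [2,5] PP\(PP\NP)   <
      [2,4] S   <
        [2,3] "ate" : N
        [3,4] "city" : S\N
      [4,5] "dog" : (PP\(PP\NP))\S
  [5,8] S\PP   >
    [5,7] (S\PP)/N   <
      [5,6] "saw" : N
      [6,7] "liked" : ((S\PP)/N)\N
    [7,8] "cat" : N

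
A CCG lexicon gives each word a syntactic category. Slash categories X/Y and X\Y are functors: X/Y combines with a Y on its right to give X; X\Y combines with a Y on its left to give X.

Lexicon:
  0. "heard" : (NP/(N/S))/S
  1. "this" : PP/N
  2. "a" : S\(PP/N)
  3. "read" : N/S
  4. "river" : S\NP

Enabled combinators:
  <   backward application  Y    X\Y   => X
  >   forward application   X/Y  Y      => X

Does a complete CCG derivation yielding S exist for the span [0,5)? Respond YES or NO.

[0,5] S   <
  [0,4] NP   >
    [0,3] NP/(N/S)   >
      [0,1] "heard" : (NP/(N/S))/S
      [1,3] S   <
        [1,2] "this" : PP/N
        [2,3] "a" : S\(PP/N)
    [3,4] "read" : N/S
  [4,5] "river" : S\NP

YES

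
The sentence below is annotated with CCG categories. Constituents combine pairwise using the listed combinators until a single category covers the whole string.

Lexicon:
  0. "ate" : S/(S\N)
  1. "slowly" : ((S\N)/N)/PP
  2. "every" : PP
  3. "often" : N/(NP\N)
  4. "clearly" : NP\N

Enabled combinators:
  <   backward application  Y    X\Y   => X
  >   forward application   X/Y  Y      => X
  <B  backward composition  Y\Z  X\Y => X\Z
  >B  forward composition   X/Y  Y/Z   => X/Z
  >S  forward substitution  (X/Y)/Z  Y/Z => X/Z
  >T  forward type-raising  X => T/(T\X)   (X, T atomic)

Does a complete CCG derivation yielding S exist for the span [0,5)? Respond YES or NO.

[0,5] S   >
  [0,1] "ate" : S/(S\N)
  [1,5] S\N   >
    [1,3] (S\N)/N   >
      [1,2] "slowly" : ((S\N)/N)/PP
      [2,3] "every" : PP
    [3,5] N   >
      [3,4] "often" : N/(NP\N)
      [4,5] "clearly" : NP\N

YES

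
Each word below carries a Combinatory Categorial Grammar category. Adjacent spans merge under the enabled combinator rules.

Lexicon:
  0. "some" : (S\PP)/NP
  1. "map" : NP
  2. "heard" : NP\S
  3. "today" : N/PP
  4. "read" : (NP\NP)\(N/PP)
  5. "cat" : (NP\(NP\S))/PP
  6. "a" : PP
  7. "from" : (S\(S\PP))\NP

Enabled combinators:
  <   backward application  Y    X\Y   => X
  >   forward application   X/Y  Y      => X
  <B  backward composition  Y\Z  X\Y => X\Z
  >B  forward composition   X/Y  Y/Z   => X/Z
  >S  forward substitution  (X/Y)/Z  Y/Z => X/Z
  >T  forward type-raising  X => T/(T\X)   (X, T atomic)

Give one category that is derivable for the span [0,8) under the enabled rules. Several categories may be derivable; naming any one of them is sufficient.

S

[0,8] S   <
  [0,2] S\PP   >
    [0,1] "some" : (S\PP)/NP
    [1,2] "map" : NP
  [2,8] S\(S\PP)   <
    [2,7] NP   <
      [2,5] NP\S   <B
        [2,3] "heard" : NP\S
        [3,5] NP\NP   <
          [3,4] "today" : N/PP
          [4,5] "read" : (NP\NP)\(N/PP)
      [5,7] NP\(NP\S)   >
        [5,6] "cat" : (NP\(NP\S))/PP
        [6,7] "a" : PP
    [7,8] "from" : (S\(S\PP))\NP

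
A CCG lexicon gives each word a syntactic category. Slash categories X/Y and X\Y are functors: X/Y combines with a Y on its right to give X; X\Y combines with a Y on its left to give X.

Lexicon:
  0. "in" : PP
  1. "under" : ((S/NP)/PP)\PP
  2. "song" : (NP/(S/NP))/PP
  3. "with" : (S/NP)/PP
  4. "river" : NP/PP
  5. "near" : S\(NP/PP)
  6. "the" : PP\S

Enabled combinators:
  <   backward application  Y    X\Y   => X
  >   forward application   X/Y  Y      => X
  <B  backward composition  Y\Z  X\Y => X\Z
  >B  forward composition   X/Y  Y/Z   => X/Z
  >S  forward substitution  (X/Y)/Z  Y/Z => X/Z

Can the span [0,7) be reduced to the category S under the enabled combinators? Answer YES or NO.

YES

[0,7] S   >
  [0,4] S/PP   >S
    [0,2] (S/NP)/PP   <
      [0,1] "in" : PP
      [1,2] "under" : ((S/NP)/PP)\PP
    [2,4] NP/PP   >S
      [2,3] "song" : (NP/(S/NP))/PP
      [3,4] "with" : (S/NP)/PP
  [4,7] PP   <
    [4,6] S   <
      [4,5] "river" : NP/PP
      [5,6] "near" : S\(NP/PP)
    [6,7] "the" : PP\S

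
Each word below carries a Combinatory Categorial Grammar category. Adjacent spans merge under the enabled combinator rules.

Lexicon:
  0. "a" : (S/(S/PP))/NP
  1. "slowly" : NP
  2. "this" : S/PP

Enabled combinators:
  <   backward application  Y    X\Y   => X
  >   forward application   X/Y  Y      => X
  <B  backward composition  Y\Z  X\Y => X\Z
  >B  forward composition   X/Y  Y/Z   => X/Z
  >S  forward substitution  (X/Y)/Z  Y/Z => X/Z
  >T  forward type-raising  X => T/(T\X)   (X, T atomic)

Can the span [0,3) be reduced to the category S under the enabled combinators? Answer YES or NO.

YES

[0,3] S   >
  [0,2] S/(S/PP)   >
    [0,1] "a" : (S/(S/PP))/NP
    [1,2] "slowly" : NP
  [2,3] "this" : S/PP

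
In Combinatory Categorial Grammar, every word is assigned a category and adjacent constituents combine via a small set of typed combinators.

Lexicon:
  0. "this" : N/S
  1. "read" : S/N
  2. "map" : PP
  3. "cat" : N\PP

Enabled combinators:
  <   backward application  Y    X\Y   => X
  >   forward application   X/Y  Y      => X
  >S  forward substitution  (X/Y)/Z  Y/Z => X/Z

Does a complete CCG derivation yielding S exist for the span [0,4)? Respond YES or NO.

NO

N/S S/N PP N\PP
CKY chart[0,4] = {N}; S ∉ chart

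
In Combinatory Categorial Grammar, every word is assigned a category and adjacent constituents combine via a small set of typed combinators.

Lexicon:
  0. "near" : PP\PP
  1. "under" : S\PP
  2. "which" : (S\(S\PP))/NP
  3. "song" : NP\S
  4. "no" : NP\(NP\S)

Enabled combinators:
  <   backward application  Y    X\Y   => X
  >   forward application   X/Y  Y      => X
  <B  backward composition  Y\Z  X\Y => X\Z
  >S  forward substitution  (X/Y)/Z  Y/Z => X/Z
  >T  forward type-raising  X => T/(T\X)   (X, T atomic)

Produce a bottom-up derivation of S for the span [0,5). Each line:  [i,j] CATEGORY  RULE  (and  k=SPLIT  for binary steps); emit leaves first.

[0,5] S   <
  [0,2] S\PP   <B
    [0,1] "near" : PP\PP
    [1,2] "under" : S\PP
  [2,5] S\(S\PP)   >
    [2,3] "which" : (S\(S\PP))/NP
    [3,5] NP   <
      [3,4] "song" : NP\S
      [4,5] "no" : NP\(NP\S)

[0,1] PP\PP  lex  "near"
[1,2] S\PP  lex  "under"
[0,2] S\PP  <B  k=1
[2,3] (S\(S\PP))/NP  lex  "which"
[3,4] NP\S  lex  "song"
[4,5] NP\(NP\S)  lex  "no"
[3,5] NP  <  k=4
[2,5] S\(S\PP)  >  k=3
[0,5] S  <  k=2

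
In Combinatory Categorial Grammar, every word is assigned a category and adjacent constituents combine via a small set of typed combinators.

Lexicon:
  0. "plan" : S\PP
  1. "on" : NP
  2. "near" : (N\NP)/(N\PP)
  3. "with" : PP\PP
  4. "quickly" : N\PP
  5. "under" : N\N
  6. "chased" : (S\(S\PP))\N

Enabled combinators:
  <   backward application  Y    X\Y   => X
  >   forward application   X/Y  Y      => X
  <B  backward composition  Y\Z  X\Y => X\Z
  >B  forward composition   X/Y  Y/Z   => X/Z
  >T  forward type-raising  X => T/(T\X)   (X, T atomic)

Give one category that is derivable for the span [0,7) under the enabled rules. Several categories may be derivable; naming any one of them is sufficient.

[0,7] S   <
  [0,1] "plan" : S\PP
  [1,7] S\(S\PP)   <
    [1,6] N   >
      [1,2] N/(N\NP)   >T
        [1,2] "on" : NP
      [2,6] N\NP   >
        [2,3] "near" : (N\NP)/(N\PP)
        [3,6] N\PP   <B
          [3,4] "with" : PP\PP
          [4,6] N\PP   <B
            [4,5] "quickly" : N\PP
            [5,6] "under" : N\N
    [6,7] "chased" : (S\(S\PP))\N

S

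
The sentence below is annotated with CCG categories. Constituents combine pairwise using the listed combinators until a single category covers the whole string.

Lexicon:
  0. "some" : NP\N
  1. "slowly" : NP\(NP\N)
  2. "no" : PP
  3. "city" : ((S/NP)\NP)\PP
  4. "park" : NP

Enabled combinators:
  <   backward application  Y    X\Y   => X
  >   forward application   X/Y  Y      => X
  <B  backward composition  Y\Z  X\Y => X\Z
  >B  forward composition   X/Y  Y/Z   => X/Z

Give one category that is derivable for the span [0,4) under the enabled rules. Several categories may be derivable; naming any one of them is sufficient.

[0,5] S   >
  [0,4] S/NP   <
    [0,2] NP   <
      [0,1] "some" : NP\N
      [1,2] "slowly" : NP\(NP\N)
    [2,4] (S/NP)\NP   <
      [2,3] "no" : PP
      [3,4] "city" : ((S/NP)\NP)\PP
  [4,5] "park" : NP

S/NP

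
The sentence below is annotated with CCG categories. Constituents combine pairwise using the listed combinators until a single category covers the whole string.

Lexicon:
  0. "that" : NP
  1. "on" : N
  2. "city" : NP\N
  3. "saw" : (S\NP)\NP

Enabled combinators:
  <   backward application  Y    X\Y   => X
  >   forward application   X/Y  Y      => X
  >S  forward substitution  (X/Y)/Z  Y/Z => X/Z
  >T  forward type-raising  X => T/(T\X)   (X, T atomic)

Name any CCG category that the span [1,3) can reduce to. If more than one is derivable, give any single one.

[0,4] S   >
  [0,1] S/(S\NP)   >T
    [0,1] "that" : NP
  [1,4] S\NP   <
    [1,3] NP   <
      [1,2] "on" : N
      [2,3] "city" : NP\N
    [3,4] "saw" : (S\NP)\NP

NP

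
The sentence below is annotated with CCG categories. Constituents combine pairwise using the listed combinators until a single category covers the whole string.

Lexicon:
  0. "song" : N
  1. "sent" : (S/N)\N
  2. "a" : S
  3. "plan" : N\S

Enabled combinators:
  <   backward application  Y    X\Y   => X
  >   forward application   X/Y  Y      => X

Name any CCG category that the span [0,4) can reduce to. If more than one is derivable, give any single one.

[0,4] S   >
  [0,2] S/N   <
    [0,1] "song" : N
    [1,2] "sent" : (S/N)\N
  [2,4] N   <
    [2,3] "a" : S
    [3,4] "plan" : N\S

S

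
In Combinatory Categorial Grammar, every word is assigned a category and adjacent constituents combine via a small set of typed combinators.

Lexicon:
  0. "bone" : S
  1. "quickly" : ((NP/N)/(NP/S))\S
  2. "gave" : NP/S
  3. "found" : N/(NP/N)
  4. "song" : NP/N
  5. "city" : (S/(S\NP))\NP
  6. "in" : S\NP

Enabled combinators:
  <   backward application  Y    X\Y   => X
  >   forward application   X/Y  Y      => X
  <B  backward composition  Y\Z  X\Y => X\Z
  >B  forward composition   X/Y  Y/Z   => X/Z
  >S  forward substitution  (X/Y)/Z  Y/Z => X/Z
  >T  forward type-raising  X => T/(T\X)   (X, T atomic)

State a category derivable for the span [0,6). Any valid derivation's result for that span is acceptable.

[0,7] S   >
  [0,6] S/(S\NP)   <
    [0,5] NP   >
      [0,3] NP/N   >
        [0,2] (NP/N)/(NP/S)   <
          [0,1] "bone" : S
          [1,2] "quickly" : ((NP/N)/(NP/S))\S
        [2,3] "gave" : NP/S
      [3,5] N   >
        [3,4] "found" : N/(NP/N)
        [4,5] "song" : NP/N
    [5,6] "city" : (S/(S\NP))\NP
  [6,7] "in" : S\NP

S/(S\NP)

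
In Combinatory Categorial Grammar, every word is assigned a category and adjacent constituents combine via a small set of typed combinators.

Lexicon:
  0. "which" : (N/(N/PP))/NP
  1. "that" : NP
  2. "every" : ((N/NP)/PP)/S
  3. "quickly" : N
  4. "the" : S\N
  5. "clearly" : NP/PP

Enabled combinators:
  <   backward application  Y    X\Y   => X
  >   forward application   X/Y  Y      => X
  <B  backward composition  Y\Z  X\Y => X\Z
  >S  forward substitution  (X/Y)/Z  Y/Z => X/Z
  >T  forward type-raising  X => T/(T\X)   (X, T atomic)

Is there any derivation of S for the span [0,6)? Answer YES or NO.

(N/(N/PP))/NP NP ((N/NP)/PP)/S N S\N NP/PP
CKY chart[0,6] = {N, N/(N\N), NP/(NP\N), PP/(PP\N), S/(S\N)}; S ∉ chart

NO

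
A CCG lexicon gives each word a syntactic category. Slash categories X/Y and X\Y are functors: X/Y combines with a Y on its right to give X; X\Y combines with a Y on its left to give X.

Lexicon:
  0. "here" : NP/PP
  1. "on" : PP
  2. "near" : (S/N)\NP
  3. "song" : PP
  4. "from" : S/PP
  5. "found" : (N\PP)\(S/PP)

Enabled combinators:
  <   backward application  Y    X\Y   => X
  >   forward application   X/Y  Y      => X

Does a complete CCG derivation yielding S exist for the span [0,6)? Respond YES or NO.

[0,6] S   >
  [0,3] S/N   <
    [0,2] NP   >
      [0,1] "here" : NP/PP
      [1,2] "on" : PP
    [2,3] "near" : (S/N)\NP
  [3,6] N   <
    [3,4] "song" : PP
    [4,6] N\PP   <
      [4,5] "from" : S/PP
      [5,6] "found" : (N\PP)\(S/PP)

YES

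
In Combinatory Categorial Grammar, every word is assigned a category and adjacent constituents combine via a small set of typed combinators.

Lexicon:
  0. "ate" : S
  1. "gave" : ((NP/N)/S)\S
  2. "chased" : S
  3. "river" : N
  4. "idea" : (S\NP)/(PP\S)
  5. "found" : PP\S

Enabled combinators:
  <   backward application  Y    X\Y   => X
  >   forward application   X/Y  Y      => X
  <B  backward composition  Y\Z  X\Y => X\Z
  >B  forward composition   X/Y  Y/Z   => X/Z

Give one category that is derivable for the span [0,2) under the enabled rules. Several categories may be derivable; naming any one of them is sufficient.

(NP/N)/S

[0,6] S   <
  [0,4] NP   >
    [0,3] NP/N   >
      [0,2] (NP/N)/S   <
        [0,1] "ate" : S
        [1,2] "gave" : ((NP/N)/S)\S
      [2,3] "chased" : S
    [3,4] "river" : N
  [4,6] S\NP   >
    [4,5] "idea" : (S\NP)/(PP\S)
    [5,6] "found" : PP\S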